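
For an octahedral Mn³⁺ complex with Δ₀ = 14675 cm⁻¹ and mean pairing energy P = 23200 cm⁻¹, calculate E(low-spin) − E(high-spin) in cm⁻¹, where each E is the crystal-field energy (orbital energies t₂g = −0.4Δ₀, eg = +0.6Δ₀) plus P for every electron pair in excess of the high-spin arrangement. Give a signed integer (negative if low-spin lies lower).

Mn is in group 7, so Mn³⁺ is d⁴ (7 − 3 = 4).
In the high-spin limit (t₂g³ eg¹) the orbital term is -0.6Δ₀ = -8805 cm⁻¹, with no excess pairing.
Low-spin: t₂g⁴ eg⁰, orbital CFSE = -1.6Δ₀ = -23480 cm⁻¹; plus 1 excess pair × P = +23200 cm⁻¹; total -280 cm⁻¹.
The difference is -280 − (-8805) = 8525 cm⁻¹, so high-spin lies lower.

8525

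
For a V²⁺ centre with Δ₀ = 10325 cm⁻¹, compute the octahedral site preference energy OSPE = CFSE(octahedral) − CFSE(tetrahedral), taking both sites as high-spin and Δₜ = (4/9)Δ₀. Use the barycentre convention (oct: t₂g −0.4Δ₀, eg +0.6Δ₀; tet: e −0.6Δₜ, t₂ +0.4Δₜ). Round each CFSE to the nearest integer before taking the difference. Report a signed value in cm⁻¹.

V sits in group 5; removing 2 electrons leaves V²⁺ with 5 − 2 = 3 d electrons.
Octahedral high-spin t₂g³ eg⁰: CFSE = -1.2 × 10325 = -12390 cm⁻¹.
Tetrahedral e² t₂¹ gives -0.8Δₜ = -0.8 × (4/9) × 10325 = -3671 cm⁻¹.
OSPE = CFSE(oct) − CFSE(tet) = -12390 − (-3671) = -8719 cm⁻¹.

-8719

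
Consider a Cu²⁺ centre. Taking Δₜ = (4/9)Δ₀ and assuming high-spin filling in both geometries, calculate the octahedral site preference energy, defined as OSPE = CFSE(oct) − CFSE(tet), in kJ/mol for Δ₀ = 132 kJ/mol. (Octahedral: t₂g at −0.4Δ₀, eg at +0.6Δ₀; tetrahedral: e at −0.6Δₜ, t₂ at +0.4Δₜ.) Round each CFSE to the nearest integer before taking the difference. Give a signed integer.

Cu sits in group 11; removing 2 electrons leaves Cu²⁺ with 11 − 2 = 9 d electrons.
Octahedral high-spin t2g^6 e_g^3: CFSE = -0.6 × 132 = -79 kJ/mol.
Tetrahedral: e^4 t2^5, CFSE = 4(−0.6) + 5(+0.4) = -0.4Δₜ = -0.4 × (4/9) × 132 = -23 kJ/mol.
OSPE = -79 − (-23) = -56 kJ/mol.

-56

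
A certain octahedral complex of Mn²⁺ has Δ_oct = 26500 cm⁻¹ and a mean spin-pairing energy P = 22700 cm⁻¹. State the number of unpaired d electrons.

Mn sits in group 7; removing 2 electrons leaves Mn²⁺ with 7 − 2 = 5 d electrons.
With Δ_oct > P the complex is low-spin.
That gives t2g^5 e_g^0.
Unpaired electrons: 1.

1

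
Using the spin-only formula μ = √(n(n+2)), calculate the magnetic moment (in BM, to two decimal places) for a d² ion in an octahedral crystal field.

Configuration: t2g^2 e_g^0 → 2 unpaired electrons.
μ(spin-only) = √[2(2+2)] = √8 ≈ 2.83 BM.

2.83 BM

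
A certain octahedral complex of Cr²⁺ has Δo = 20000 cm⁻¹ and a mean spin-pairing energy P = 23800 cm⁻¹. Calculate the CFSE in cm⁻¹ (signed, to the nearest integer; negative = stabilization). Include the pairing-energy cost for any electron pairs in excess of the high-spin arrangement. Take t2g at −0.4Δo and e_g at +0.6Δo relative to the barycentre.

-12000

Cr sits in group 6; removing 2 electrons leaves Cr²⁺ with 6 − 2 = 4 d electrons.
Here Δo < P (20000 < 23800), so the high-spin state is favoured.
That gives t2g^3 e_g^1.
Orbital CFSE = -0.6Δo = -0.6 × 20000 = -12000 cm⁻¹.
High-spin has no excess pairs, so no pairing correction applies.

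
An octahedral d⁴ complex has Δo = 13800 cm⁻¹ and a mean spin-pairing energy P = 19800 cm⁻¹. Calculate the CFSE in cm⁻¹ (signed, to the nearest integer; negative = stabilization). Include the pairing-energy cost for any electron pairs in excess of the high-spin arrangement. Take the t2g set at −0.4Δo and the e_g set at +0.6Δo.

-8280

Since Δo = 13800 cm⁻¹ < P = 19800 cm⁻¹, the complex adopts the high-spin configuration.
That gives t2g^3 e_g^1.
Orbital CFSE = -0.6Δo = -0.6 × 13800 = -8280 cm⁻¹.
High-spin has no excess pairs, so no pairing correction applies.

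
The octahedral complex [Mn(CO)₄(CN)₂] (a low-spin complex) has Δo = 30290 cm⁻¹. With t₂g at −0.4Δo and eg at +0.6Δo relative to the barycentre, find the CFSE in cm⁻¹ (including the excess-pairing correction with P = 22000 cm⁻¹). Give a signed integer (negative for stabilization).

Ligand charges: 4×(+0) from CO and 2×(-1) from CN⁻ sum to -2; with overall charge +0, Mn is +2.
Mn is in group 7, so Mn²⁺ is d⁵ (7 − 2 = 5).
The d⁵ electrons fill as t₂g⁵ eg⁰.
CFSE(orbital) = 5×(-0.4Δo) + 0×(0.6Δo) = -2.0Δo; with Δo = 30290 cm⁻¹ that is -60580 cm⁻¹.
Pairing penalty: 2 pairs vs 0 in the high-spin reference → 2 extra × P = 44000 cm⁻¹.
Overall CFSE = -60580 + 44000 = -16580 cm⁻¹.

-16580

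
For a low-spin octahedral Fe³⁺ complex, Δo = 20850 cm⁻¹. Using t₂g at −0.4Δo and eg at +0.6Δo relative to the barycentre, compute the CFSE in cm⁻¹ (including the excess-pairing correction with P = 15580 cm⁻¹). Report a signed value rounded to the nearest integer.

Fe³⁺: group 8, so d-count = 8 − 3 = 5.
Electron filling gives t₂g⁵ eg⁰.
Orbital CFSE = 5(-0.4) + 0(0.6) = -2.0Δo = -2.0 × 20850 = -41700 cm⁻¹.
Relative to high-spin t₂g³ eg² (0 paired), the low-spin configuration has 2 additional pairs, contributing +2 × 15580 = +31160 cm⁻¹.
Overall CFSE = -41700 + 31160 = -10540 cm⁻¹.

-10540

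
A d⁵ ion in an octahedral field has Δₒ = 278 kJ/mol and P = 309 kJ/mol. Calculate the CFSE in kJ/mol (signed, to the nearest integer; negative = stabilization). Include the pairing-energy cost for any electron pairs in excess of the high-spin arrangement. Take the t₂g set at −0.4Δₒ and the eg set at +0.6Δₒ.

0

Here Δₒ < P (278 < 309), so the high-spin state is favoured.
Filling d⁵ accordingly: t₂g³ eg².
Orbital CFSE = 0.0Δₒ = 0.0 × 278 = 0 kJ/mol.
High-spin has no excess pairs, so no pairing correction applies.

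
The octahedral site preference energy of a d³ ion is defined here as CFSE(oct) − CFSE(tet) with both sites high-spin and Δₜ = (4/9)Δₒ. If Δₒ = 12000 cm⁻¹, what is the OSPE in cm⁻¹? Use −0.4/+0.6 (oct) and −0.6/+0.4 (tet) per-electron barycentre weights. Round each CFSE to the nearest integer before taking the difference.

Octahedral (high-spin): t2g^3 e_g^0, CFSE = 3(−0.4) + 0(+0.6) = -1.2Δₒ = -1.2 × 12000 = -14400 cm⁻¹.
Tetrahedral: e^2 t2^1, CFSE = 2(−0.6) + 1(+0.4) = -0.8Δₜ = -0.8 × (4/9) × 12000 = -4267 cm⁻¹.
OSPE = CFSE(oct) − CFSE(tet) = -14400 − (-4267) = -10133 cm⁻¹.

-10133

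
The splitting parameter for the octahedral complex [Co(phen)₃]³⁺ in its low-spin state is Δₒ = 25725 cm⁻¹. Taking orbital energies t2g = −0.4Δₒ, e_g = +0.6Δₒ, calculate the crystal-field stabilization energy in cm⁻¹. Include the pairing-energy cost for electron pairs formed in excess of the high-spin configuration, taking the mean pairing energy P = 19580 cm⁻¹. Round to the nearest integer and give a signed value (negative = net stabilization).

-22580

phen is neutral, so the +3 overall charge sits on Co: oxidation state +3.
Group 9 minus oxidation state +3 gives a d⁶ configuration for Co³⁺.
Electron filling gives t2g^6 e_g^0.
Orbital CFSE = 6(-0.4) + 0(0.6) = -2.4Δₒ = -2.4 × 25725 = -61740 cm⁻¹.
High-spin d⁶ would be t2g^4 e_g^2 with 1 pair; low-spin has 3, so 2 excess pairs cost +2P = +39160 cm⁻¹.
Combining: -61740 + 39160 = -22580 cm⁻¹.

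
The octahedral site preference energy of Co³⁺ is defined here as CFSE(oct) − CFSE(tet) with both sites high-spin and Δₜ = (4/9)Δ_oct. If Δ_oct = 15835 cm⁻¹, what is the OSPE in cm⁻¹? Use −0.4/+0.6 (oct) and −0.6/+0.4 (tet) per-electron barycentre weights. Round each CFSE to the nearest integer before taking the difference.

Co is in group 9, so Co³⁺ is d⁶ (9 − 3 = 6).
Octahedral (high-spin): t₂g⁴ eg², CFSE = 4(−0.4) + 2(+0.6) = -0.4Δ_oct = -0.4 × 15835 = -6334 cm⁻¹.
In a tetrahedral site the filling is e³ t₂³: CFSE(tet) = -0.6Δₜ = -0.6 × (4/9)(15835) = -4223 cm⁻¹.
Subtracting, OSPE = -6334 − (-4223) = -2111 cm⁻¹.

-2111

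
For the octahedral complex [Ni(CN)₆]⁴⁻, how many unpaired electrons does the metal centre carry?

Each CN⁻ contributes -1; 6 × (-1) = -6. With overall charge -4, Ni is in the +2 oxidation state.
Ni is in group 10, so Ni²⁺ is d⁸ (10 − 2 = 8).
Configuration: t₂g⁶ eg², giving 2 unpaired electrons.

2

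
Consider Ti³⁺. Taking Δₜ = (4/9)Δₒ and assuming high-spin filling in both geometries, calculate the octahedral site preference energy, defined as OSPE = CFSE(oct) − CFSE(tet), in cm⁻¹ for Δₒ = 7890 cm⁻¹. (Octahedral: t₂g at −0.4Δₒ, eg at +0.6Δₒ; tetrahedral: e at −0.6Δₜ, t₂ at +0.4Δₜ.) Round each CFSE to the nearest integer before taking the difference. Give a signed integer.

-1052

Ti³⁺: group 4, so d-count = 4 − 3 = 1.
Octahedral (high-spin): t2g^1 e_g^0, CFSE = 1(−0.4) + 0(+0.6) = -0.4Δₒ = -0.4 × 7890 = -3156 cm⁻¹.
In a tetrahedral site the filling is e^1 t2^0: CFSE(tet) = -0.6Δₜ = -0.6 × (4/9)(7890) = -2104 cm⁻¹.
OSPE = -3156 − (-2104) = -1052 cm⁻¹.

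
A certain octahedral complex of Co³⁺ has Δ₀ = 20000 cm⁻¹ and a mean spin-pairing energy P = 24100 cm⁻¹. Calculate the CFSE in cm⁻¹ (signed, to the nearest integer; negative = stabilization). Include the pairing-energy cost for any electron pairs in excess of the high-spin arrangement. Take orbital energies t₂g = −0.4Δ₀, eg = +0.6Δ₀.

-8000

Co sits in group 9; removing 3 electrons leaves Co³⁺ with 9 − 3 = 6 d electrons.
Δ₀ < P, so pairing is avoided: the ground state is high-spin.
Filling d⁶ accordingly: t₂g⁴ eg².
Orbital CFSE = -0.4Δ₀ = -0.4 × 20000 = -8000 cm⁻¹.
High-spin has no excess pairs, so no pairing correction applies.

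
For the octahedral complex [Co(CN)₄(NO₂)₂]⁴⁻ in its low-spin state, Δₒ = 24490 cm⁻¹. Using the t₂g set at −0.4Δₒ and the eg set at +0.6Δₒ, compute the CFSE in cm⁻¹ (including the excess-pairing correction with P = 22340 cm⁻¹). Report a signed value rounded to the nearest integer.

Ligand charges: 4×(-1) from CN⁻ and 2×(-1) from NO₂⁻ sum to -6; with overall charge -4, Co is +2.
Co is in group 9, so Co²⁺ is d⁷ (9 − 2 = 7).
Electron filling gives t₂g⁶ eg¹.
The orbital stabilization is -1.8Δₒ = -1.8 × 24490 = -44082 cm⁻¹.
Relative to high-spin t₂g⁵ eg² (2 paired), the low-spin configuration has 1 additional pair, contributing +1 × 22340 = +22340 cm⁻¹.
Net CFSE = -44082 + 22340 = -21742 cm⁻¹.

-21742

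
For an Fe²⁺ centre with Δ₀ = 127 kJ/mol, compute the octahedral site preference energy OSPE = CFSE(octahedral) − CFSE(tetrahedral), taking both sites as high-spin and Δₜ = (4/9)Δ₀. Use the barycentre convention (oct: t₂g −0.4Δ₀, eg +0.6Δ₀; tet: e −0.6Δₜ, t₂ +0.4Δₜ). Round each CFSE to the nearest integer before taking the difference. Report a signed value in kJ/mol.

-17

Fe sits in group 8; removing 2 electrons leaves Fe²⁺ with 8 − 2 = 6 d electrons.
Octahedral (high-spin): t₂g⁴ eg², CFSE = 4(−0.4) + 2(+0.6) = -0.4Δ₀ = -0.4 × 127 = -51 kJ/mol.
Tetrahedral: e³ t₂³, CFSE = 3(−0.6) + 3(+0.4) = -0.6Δₜ = -0.6 × (4/9) × 127 = -34 kJ/mol.
OSPE = -51 − (-34) = -17 kJ/mol.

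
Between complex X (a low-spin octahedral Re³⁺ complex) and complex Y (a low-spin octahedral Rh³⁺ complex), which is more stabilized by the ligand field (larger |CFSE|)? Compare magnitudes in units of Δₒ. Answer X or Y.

X: Re is in group 7, so Re³⁺ is d⁴ (7 − 3 = 4); t2g^4 e_g^0, CFSE = -1.6Δₒ.
Y: Rh is in group 9, so Rh³⁺ is d⁶ (9 − 3 = 6); t₂g⁶ eg⁰, CFSE = -2.4Δₒ.
So Y has the larger |CFSE|.

Y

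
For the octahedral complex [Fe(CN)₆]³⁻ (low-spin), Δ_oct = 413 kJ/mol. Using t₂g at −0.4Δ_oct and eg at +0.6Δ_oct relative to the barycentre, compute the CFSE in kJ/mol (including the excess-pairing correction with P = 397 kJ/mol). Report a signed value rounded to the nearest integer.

-32

Each CN⁻ contributes -1; 6 × (-1) = -6. With overall charge -3, Fe is in the +3 oxidation state.
Fe is in group 8, so Fe³⁺ is d⁵ (8 − 3 = 5).
Configuration: t₂g⁵ eg⁰.
The orbital stabilization is -2.0Δ_oct = -2.0 × 413 = -826 kJ/mol.
High-spin d⁵ would be t₂g³ eg² with 0 pairs; low-spin has 2, so 2 excess pairs cost +2P = +794 kJ/mol.
Overall CFSE = -826 + 794 = -32 kJ/mol.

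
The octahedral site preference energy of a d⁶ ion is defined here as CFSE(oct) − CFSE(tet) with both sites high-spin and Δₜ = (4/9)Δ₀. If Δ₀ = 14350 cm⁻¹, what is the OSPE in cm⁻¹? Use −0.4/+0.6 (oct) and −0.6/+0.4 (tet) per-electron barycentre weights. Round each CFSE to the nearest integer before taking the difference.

-1913

Octahedral (high-spin): t₂g⁴ eg², CFSE = 4(−0.4) + 2(+0.6) = -0.4Δ₀ = -0.4 × 14350 = -5740 cm⁻¹.
Tetrahedral: e³ t₂³, CFSE = 3(−0.6) + 3(+0.4) = -0.6Δₜ = -0.6 × (4/9) × 14350 = -3827 cm⁻¹.
OSPE = CFSE(oct) − CFSE(tet) = -5740 − (-3827) = -1913 cm⁻¹.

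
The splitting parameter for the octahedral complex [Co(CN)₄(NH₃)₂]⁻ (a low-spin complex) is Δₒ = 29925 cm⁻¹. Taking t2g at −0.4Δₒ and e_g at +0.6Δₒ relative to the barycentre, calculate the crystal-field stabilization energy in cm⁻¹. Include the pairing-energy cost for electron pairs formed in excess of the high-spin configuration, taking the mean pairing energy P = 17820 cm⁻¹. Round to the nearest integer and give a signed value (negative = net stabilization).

Ligand charges: 4×(-1) from CN⁻ and 2×(+0) from NH₃ sum to -4; with overall charge -1, Co is +3.
Co is in group 9, so Co³⁺ is d⁶ (9 − 3 = 6).
Configuration: t2g^6 e_g^0.
Orbital CFSE = 6(-0.4) + 0(0.6) = -2.4Δₒ = -2.4 × 29925 = -71820 cm⁻¹.
Pairing penalty: 3 pairs vs 1 in the high-spin reference → 2 extra × P = 35640 cm⁻¹.
Combining: -71820 + 35640 = -36180 cm⁻¹.

-36180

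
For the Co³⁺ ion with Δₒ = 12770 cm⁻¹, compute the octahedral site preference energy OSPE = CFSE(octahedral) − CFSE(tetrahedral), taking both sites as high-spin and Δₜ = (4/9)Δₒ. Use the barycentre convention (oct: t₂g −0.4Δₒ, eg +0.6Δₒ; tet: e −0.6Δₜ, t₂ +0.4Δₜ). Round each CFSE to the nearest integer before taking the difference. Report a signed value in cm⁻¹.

Co sits in group 9; removing 3 electrons leaves Co³⁺ with 9 − 3 = 6 d electrons.
Octahedral (high-spin): t₂g⁴ eg², CFSE = 4(−0.4) + 2(+0.6) = -0.4Δₒ = -0.4 × 12770 = -5108 cm⁻¹.
Tetrahedral: e³ t₂³, CFSE = 3(−0.6) + 3(+0.4) = -0.6Δₜ = -0.6 × (4/9) × 12770 = -3405 cm⁻¹.
OSPE = -5108 − (-3405) = -1703 cm⁻¹.

-1703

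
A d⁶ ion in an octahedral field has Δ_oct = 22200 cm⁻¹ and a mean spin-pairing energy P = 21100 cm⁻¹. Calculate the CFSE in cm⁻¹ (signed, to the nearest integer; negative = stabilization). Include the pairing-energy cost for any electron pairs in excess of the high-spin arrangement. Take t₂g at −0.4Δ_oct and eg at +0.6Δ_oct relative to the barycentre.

-11080

Δ_oct > P, so pairing is preferred: the ground state is low-spin.
Configuration: t₂g⁶ eg⁰.
Orbital CFSE = -2.4Δ_oct = -2.4 × 22200 = -53280 cm⁻¹.
Excess pairs vs high-spin: 3 − 1 = 2; pairing cost = +42200 cm⁻¹.
Net CFSE = -53280 + 42200 = -11080 cm⁻¹.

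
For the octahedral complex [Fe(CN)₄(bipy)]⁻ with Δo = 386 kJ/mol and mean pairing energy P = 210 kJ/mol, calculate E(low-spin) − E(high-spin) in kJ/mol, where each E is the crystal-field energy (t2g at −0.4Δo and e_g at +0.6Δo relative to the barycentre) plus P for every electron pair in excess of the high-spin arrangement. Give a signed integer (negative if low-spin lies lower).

Ligand charges: 4×(-1) from CN⁻ and 1×(+0) from bipy sum to -4; with overall charge -1, Fe is +3.
Fe³⁺: group 8, so d-count = 8 − 3 = 5.
High-spin d⁵ fills as t2g^3 e_g^2 with CFSE 3(−0.4) + 2(+0.6) = 0.0Δo = 0 kJ/mol.
Low-spin: t2g^5 e_g^0, orbital CFSE = -2.0Δo = -772 kJ/mol; plus 2 excess pairs × P = +420 kJ/mol; total -352 kJ/mol.
E(LS) − E(HS) = -352 − (0) = -352 kJ/mol.

-352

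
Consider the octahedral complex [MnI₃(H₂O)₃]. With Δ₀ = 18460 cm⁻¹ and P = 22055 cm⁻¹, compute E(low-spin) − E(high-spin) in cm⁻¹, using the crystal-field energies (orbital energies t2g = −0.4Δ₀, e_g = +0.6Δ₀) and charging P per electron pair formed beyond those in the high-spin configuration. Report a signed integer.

Ligand charges: 3×(-1) from I⁻ and 3×(+0) from H₂O sum to -3; with overall charge +0, Mn is +3.
Mn sits in group 7; removing 3 electrons leaves Mn³⁺ with 7 − 3 = 4 d electrons.
High-spin: t2g^3 e_g^1, CFSE = -0.6Δ₀ = -11076 cm⁻¹.
For low-spin the configuration is t2g^4 e_g^0: orbital energy -1.6 × 18460 = -29536 cm⁻¹, and 1 additional pair relative to high-spin adds 22055 cm⁻¹, giving -7481 cm⁻¹.
Thus E(LS) − E(HS) = 3595 cm⁻¹.

3595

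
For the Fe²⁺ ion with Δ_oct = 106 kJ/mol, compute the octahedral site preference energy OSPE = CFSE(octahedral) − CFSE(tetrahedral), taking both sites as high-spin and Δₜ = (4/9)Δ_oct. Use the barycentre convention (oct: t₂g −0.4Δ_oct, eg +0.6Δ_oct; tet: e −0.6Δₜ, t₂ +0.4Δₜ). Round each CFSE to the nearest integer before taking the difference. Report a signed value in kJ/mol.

Fe sits in group 8; removing 2 electrons leaves Fe²⁺ with 8 − 2 = 6 d electrons.
Octahedral high-spin t₂g⁴ eg²: CFSE = -0.4 × 106 = -42 kJ/mol.
Tetrahedral: e³ t₂³, CFSE = 3(−0.6) + 3(+0.4) = -0.6Δₜ = -0.6 × (4/9) × 106 = -28 kJ/mol.
OSPE = -42 − (-28) = -14 kJ/mol.

-14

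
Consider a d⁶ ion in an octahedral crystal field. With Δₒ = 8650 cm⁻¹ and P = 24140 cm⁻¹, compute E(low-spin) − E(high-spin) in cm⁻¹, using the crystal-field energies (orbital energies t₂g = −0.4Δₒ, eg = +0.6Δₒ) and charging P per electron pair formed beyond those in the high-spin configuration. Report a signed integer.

30980

High-spin d⁶ fills as t₂g⁴ eg² with CFSE 4(−0.4) + 2(+0.6) = -0.4Δₒ = -3460 cm⁻¹.
Low-spin t₂g⁶ eg⁰ gives -2.4Δₒ = -20760 cm⁻¹, but forming 2 extra pairs costs 2P = 48280 cm⁻¹, so E(LS) = -20760 + 48280 = 27520 cm⁻¹.
The difference is 27520 − (-3460) = 30980 cm⁻¹, so high-spin lies lower.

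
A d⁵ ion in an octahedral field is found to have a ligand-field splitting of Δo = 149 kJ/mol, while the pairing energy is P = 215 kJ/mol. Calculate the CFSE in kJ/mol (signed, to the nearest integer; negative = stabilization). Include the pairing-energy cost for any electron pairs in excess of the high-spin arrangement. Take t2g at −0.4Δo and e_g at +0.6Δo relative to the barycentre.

Here Δo < P (149 < 215), so the high-spin state is favoured.
That gives t2g^3 e_g^2.
Orbital CFSE = 0.0Δo = 0.0 × 149 = 0 kJ/mol.
High-spin has no excess pairs, so no pairing correction applies.

0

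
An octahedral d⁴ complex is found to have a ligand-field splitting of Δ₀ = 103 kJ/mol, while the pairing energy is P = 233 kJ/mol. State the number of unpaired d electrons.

Δ₀ < P, so pairing is avoided: the ground state is high-spin.
That gives t₂g³ eg¹.
Unpaired electrons: 4.

4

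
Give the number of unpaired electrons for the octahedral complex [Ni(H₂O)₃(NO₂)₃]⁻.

Ligand charges: 3×(+0) from H₂O and 3×(-1) from NO₂⁻ sum to -3; with overall charge -1, Ni is +2.
Ni is in group 10, so Ni²⁺ is d⁸ (10 − 2 = 8).
Configuration: t₂g⁶ eg², giving 2 unpaired electrons.

2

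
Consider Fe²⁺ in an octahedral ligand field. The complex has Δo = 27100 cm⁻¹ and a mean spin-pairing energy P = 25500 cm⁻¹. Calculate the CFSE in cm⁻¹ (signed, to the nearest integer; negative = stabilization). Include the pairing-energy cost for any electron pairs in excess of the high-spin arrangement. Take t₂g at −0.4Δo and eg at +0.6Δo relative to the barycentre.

Fe sits in group 8; removing 2 electrons leaves Fe²⁺ with 8 − 2 = 6 d electrons.
Here Δo > P (27100 > 25500), so the low-spin state is favoured.
Configuration: t₂g⁶ eg⁰.
Orbital CFSE = -2.4Δo = -2.4 × 27100 = -65040 cm⁻¹.
Excess pairs vs high-spin: 3 − 1 = 2; pairing cost = +51000 cm⁻¹.
Net CFSE = -65040 + 51000 = -14040 cm⁻¹.

-14040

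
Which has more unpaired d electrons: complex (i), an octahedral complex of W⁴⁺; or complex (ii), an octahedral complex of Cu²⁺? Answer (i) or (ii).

(i)

(i): W⁴⁺: group 6, so d-count = 6 − 4 = 2; t2g^2 e_g^0 → 2 unpaired.
(ii): Cu²⁺: group 11, so d-count = 11 − 2 = 9; t₂g⁶ eg³ → 1 unpaired.
So (i) has more unpaired electrons.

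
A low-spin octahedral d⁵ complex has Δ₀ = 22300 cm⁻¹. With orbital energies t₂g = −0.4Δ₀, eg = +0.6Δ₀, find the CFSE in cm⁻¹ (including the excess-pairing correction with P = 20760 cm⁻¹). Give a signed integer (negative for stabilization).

The d⁵ electrons fill as t₂g⁵ eg⁰.
The orbital stabilization is -2.0Δ₀ = -2.0 × 22300 = -44600 cm⁻¹.
High-spin d⁵ would be t₂g³ eg² with 0 pairs; low-spin has 2, so 2 excess pairs cost +2P = +41520 cm⁻¹.
Combining: -44600 + 41520 = -3080 cm⁻¹.

-3080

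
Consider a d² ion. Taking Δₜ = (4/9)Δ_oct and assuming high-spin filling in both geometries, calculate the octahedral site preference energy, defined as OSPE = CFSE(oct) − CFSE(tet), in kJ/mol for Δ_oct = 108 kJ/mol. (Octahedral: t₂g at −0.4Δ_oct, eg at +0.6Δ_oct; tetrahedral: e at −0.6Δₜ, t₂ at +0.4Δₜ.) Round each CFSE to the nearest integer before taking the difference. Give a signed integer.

-28

Octahedral high-spin t2g^2 e_g^0: CFSE = -0.8 × 108 = -86 kJ/mol.
Tetrahedral e^2 t2^0 gives -1.2Δₜ = -1.2 × (4/9) × 108 = -58 kJ/mol.
OSPE = CFSE(oct) − CFSE(tet) = -86 − (-58) = -28 kJ/mol.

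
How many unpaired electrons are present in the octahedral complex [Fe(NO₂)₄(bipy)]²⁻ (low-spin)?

0

Ligand charges: 4×(-1) from NO₂⁻ and 1×(+0) from bipy sum to -4; with overall charge -2, Fe is +2.
Fe is in group 8, so Fe²⁺ is d⁶ (8 − 2 = 6).
Configuration: t₂g⁶ eg⁰, giving 0 unpaired electrons.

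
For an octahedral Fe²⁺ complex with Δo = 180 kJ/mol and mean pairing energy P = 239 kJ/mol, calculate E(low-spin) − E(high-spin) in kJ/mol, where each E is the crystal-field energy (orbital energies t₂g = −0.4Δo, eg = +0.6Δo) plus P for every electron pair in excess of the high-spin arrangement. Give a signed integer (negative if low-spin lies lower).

118

Fe sits in group 8; removing 2 electrons leaves Fe²⁺ with 8 − 2 = 6 d electrons.
In the high-spin limit (t₂g⁴ eg²) the orbital term is -0.4Δo = -72 kJ/mol, with no excess pairing.
Low-spin: t₂g⁶ eg⁰, orbital CFSE = -2.4Δo = -432 kJ/mol; plus 2 excess pairs × P = +478 kJ/mol; total 46 kJ/mol.
Thus E(LS) − E(HS) = 118 kJ/mol.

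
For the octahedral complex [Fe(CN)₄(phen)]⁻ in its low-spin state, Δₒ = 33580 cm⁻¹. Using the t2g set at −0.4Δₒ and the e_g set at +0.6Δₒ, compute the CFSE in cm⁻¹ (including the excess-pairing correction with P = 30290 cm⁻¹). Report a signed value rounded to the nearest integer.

Ligand charges: 4×(-1) from CN⁻ and 1×(+0) from phen sum to -4; with overall charge -1, Fe is +3.
Group 8 minus oxidation state +3 gives a d⁵ configuration for Fe³⁺.
Configuration: t2g^5 e_g^0.
CFSE(orbital) = 5×(-0.4Δₒ) + 0×(0.6Δₒ) = -2.0Δₒ; with Δₒ = 33580 cm⁻¹ that is -67160 cm⁻¹.
High-spin d⁵ would be t2g^3 e_g^2 with 0 pairs; low-spin has 2, so 2 excess pairs cost +2P = +60580 cm⁻¹.
Combining: -67160 + 60580 = -6580 cm⁻¹.

-6580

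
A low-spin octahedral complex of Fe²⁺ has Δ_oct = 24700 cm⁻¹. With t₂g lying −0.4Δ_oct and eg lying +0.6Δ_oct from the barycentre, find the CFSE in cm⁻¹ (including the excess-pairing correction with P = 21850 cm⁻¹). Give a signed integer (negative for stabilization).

Group 8 minus oxidation state +2 gives a d⁶ configuration for Fe²⁺.
Configuration: t₂g⁶ eg⁰.
CFSE(orbital) = 6×(-0.4Δ_oct) + 0×(0.6Δ_oct) = -2.4Δ_oct; with Δ_oct = 24700 cm⁻¹ that is -59280 cm⁻¹.
Relative to high-spin t₂g⁴ eg² (1 paired), the low-spin configuration has 2 additional pairs, contributing +2 × 21850 = +43700 cm⁻¹.
Overall CFSE = -59280 + 43700 = -15580 cm⁻¹.

-15580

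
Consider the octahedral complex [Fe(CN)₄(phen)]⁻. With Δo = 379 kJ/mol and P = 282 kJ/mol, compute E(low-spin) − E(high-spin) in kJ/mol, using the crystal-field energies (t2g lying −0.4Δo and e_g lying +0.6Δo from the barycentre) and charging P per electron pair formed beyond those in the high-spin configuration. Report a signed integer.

Ligand charges: 4×(-1) from CN⁻ and 1×(+0) from phen sum to -4; with overall charge -1, Fe is +3.
Fe is in group 8, so Fe³⁺ is d⁵ (8 − 3 = 5).
High-spin: t2g^3 e_g^2, CFSE = 0.0Δo = 0 kJ/mol.
Low-spin t2g^5 e_g^0 gives -2.0Δo = -758 kJ/mol, but forming 2 extra pairs costs 2P = 564 kJ/mol, so E(LS) = -758 + 564 = -194 kJ/mol.
Thus E(LS) − E(HS) = -194 kJ/mol.

-194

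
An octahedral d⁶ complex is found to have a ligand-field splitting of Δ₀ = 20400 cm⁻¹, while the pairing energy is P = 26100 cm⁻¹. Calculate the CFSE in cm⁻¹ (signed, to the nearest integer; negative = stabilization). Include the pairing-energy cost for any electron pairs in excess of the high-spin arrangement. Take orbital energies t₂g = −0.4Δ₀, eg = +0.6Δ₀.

With Δ₀ < P the complex is high-spin.
Configuration: t₂g⁴ eg².
Orbital CFSE = -0.4Δ₀ = -0.4 × 20400 = -8160 cm⁻¹.
High-spin has no excess pairs, so no pairing correction applies.

-8160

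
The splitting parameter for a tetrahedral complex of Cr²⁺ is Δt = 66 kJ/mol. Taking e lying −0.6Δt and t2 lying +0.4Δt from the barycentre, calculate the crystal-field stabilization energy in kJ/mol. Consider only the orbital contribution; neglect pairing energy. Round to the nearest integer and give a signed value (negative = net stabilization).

Group 6 minus oxidation state +2 gives a d⁴ configuration for Cr²⁺.
Tetrahedral fields are weak (Δₜ ≈ 4/9 Δₒ), so electrons fill high-spin.
Electron filling gives e^2 t2^2.
Orbital CFSE = 2(-0.6) + 2(0.4) = -0.4Δt = -0.4 × 66 = -26 kJ/mol.

-26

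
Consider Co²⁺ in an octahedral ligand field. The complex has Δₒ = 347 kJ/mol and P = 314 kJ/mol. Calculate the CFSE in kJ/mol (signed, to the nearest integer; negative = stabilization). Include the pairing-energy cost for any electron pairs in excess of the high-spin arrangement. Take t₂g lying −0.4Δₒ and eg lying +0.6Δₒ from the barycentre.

Co sits in group 9; removing 2 electrons leaves Co²⁺ with 9 − 2 = 7 d electrons.
Δₒ > P, so pairing is preferred: the ground state is low-spin.
Filling d⁷ accordingly: t₂g⁶ eg¹.
Orbital CFSE = -1.8Δₒ = -1.8 × 347 = -625 kJ/mol.
Excess pairs vs high-spin: 3 − 2 = 1; pairing cost = +314 kJ/mol.
Net CFSE = -625 + 314 = -311 kJ/mol.

-311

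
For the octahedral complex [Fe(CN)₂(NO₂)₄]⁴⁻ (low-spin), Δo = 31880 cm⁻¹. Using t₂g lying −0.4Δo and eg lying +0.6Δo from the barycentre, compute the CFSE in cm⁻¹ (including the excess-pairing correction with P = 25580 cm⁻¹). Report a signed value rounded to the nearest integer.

Ligand charges: 2×(-1) from CN⁻ and 4×(-1) from NO₂⁻ sum to -6; with overall charge -4, Fe is +2.
Group 8 minus oxidation state +2 gives a d⁶ configuration for Fe²⁺.
The d⁶ electrons fill as t₂g⁶ eg⁰.
CFSE(orbital) = 6×(-0.4Δo) + 0×(0.6Δo) = -2.4Δo; with Δo = 31880 cm⁻¹ that is -76512 cm⁻¹.
Relative to high-spin t₂g⁴ eg² (1 paired), the low-spin configuration has 2 additional pairs, contributing +2 × 25580 = +51160 cm⁻¹.
Net CFSE = -76512 + 51160 = -25352 cm⁻¹.

-25352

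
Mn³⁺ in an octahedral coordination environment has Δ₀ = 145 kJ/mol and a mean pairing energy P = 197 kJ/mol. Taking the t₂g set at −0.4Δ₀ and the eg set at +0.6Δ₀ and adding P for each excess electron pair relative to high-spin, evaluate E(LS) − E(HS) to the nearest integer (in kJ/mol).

52

Mn is in group 7, so Mn³⁺ is d⁴ (7 − 3 = 4).
High-spin: t₂g³ eg¹, CFSE = -0.6Δ₀ = -87 kJ/mol.
For low-spin the configuration is t₂g⁴ eg⁰: orbital energy -1.6 × 145 = -232 kJ/mol, and 1 additional pair relative to high-spin adds 197 kJ/mol, giving -35 kJ/mol.
E(LS) − E(HS) = -35 − (-87) = 52 kJ/mol.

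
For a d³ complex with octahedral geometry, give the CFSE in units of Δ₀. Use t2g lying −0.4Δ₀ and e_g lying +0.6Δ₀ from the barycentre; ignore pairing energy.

-1.2 Δ₀

Configuration: t2g^3 e_g^0.
CFSE = 3(-0.4Δ₀) + 0(0.6Δ₀) = -1.2Δ₀ + 0.0Δ₀ = -1.2Δ₀.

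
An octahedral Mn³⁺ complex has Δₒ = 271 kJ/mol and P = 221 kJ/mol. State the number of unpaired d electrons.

Group 7 minus oxidation state +3 gives a d⁴ configuration for Mn³⁺.
Since Δₒ = 271 kJ/mol > P = 221 kJ/mol, the complex adopts the low-spin configuration.
Filling d⁴ accordingly: t₂g⁴ eg⁰.
Unpaired electrons: 2.

2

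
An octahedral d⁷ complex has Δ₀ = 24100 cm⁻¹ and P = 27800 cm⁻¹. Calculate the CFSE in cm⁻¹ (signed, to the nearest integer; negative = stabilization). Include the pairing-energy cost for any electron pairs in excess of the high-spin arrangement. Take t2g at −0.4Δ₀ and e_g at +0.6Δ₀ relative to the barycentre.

Δ₀ < P, so pairing is avoided: the ground state is high-spin.
Configuration: t2g^5 e_g^2.
Orbital CFSE = -0.8Δ₀ = -0.8 × 24100 = -19280 cm⁻¹.
High-spin has no excess pairs, so no pairing correction applies.

-19280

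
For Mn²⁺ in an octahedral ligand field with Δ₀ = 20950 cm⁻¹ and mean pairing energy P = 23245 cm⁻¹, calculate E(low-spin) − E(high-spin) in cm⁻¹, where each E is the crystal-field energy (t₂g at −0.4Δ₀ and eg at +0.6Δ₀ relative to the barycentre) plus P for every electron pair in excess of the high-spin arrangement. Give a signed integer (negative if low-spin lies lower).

Group 7 minus oxidation state +2 gives a d⁵ configuration for Mn²⁺.
In the high-spin limit (t₂g³ eg²) the orbital term is 0.0Δ₀ = 0 cm⁻¹, with no excess pairing.
Low-spin t₂g⁵ eg⁰ gives -2.0Δ₀ = -41900 cm⁻¹, but forming 2 extra pairs costs 2P = 46490 cm⁻¹, so E(LS) = -41900 + 46490 = 4590 cm⁻¹.
E(LS) − E(HS) = 4590 − (0) = 4590 cm⁻¹.

4590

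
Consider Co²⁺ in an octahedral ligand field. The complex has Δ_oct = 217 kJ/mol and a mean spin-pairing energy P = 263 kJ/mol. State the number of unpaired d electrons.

3

Co²⁺: group 9, so d-count = 9 − 2 = 7.
Δ_oct < P, so pairing is avoided: the ground state is high-spin.
That gives t2g^5 e_g^2.
Unpaired electrons: 3.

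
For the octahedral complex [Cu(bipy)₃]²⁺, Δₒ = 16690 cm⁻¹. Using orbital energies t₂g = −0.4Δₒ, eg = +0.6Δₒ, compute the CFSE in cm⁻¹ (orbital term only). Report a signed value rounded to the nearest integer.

-10014

bipy is neutral, so the +2 overall charge sits on Cu: oxidation state +2.
Cu is in group 11, so Cu²⁺ is d⁹ (11 − 2 = 9).
Electron filling gives t₂g⁶ eg³.
CFSE(orbital) = 6×(-0.4Δₒ) + 3×(0.6Δₒ) = -0.6Δₒ; with Δₒ = 16690 cm⁻¹ that is -10014 cm⁻¹.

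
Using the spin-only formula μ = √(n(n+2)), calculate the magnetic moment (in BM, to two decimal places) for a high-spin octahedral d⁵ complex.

Configuration: t₂g³ eg² → 5 unpaired electrons.
μ(spin-only) = √[5(5+2)] = √35 ≈ 5.92 BM.

5.92 BM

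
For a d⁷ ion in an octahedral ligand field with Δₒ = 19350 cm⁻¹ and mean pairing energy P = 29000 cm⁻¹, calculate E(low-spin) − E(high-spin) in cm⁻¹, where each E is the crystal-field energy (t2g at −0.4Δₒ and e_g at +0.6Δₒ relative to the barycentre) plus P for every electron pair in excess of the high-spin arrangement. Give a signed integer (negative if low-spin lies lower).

High-spin: t2g^5 e_g^2, CFSE = -0.8Δₒ = -15480 cm⁻¹.
Low-spin: t2g^6 e_g^1, orbital CFSE = -1.8Δₒ = -34830 cm⁻¹; plus 1 excess pair × P = +29000 cm⁻¹; total -5830 cm⁻¹.
E(LS) − E(HS) = -5830 − (-15480) = 9650 cm⁻¹.

9650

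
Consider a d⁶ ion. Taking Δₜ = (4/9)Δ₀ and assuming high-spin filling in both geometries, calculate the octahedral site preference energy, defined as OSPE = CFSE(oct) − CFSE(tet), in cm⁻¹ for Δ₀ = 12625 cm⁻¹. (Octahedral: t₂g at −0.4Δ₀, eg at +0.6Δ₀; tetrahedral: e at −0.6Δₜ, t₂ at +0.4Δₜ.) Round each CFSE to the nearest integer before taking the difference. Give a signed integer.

-1683

Octahedral high-spin t₂g⁴ eg²: CFSE = -0.4 × 12625 = -5050 cm⁻¹.
In a tetrahedral site the filling is e³ t₂³: CFSE(tet) = -0.6Δₜ = -0.6 × (4/9)(12625) = -3367 cm⁻¹.
OSPE = CFSE(oct) − CFSE(tet) = -5050 − (-3367) = -1683 cm⁻¹.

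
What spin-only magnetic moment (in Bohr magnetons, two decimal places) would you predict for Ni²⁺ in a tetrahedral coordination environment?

2.83 Bohr magnetons

Ni²⁺: group 10, so d-count = 10 − 2 = 8.
With tetrahedral geometry the complex is necessarily high-spin.
Configuration: e⁴ t₂⁴ → 2 unpaired electrons.
μ(spin-only) = √[2(2+2)] = √8 ≈ 2.83 Bohr magnetons.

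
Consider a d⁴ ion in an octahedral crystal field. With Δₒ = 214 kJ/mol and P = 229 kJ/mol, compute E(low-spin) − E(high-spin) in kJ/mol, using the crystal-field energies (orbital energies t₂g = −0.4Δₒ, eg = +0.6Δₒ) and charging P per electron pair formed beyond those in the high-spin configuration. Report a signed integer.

15

High-spin d⁴ fills as t₂g³ eg¹ with CFSE 3(−0.4) + 1(+0.6) = -0.6Δₒ = -128 kJ/mol.
Low-spin t₂g⁴ eg⁰ gives -1.6Δₒ = -342 kJ/mol, but forming 1 extra pair costs 1P = 229 kJ/mol, so E(LS) = -342 + 229 = -113 kJ/mol.
Thus E(LS) − E(HS) = 15 kJ/mol.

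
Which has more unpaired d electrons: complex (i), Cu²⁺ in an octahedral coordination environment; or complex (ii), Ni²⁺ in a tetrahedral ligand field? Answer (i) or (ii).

(ii)

(i): Group 11 minus oxidation state +2 gives a d⁹ configuration for Cu²⁺; For octahedral d⁹ the high- and low-spin configurations coincide; t₂g⁶ eg³ → 1 unpaired.
(ii): Ni²⁺: group 10, so d-count = 10 − 2 = 8; With tetrahedral geometry the complex is necessarily high-spin; e^4 t2^4 → 2 unpaired.
So (ii) has more unpaired electrons.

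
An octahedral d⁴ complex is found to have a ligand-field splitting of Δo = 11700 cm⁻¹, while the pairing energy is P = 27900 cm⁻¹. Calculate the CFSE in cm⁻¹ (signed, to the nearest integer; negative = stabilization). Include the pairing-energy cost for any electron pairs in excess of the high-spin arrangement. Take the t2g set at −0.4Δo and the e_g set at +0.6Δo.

Here Δo < P (11700 < 27900), so the high-spin state is favoured.
That gives t2g^3 e_g^1.
Orbital CFSE = -0.6Δo = -0.6 × 11700 = -7020 cm⁻¹.
High-spin has no excess pairs, so no pairing correction applies.

-7020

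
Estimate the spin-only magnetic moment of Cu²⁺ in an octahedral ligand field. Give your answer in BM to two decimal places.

Cu sits in group 11; removing 2 electrons leaves Cu²⁺ with 11 − 2 = 9 d electrons.
For octahedral d⁹ the high- and low-spin configurations coincide.
Configuration: t₂g⁶ eg³ → 1 unpaired electron.
μ(spin-only) = √[1(1+2)] = √3 ≈ 1.73 BM.

1.73 BM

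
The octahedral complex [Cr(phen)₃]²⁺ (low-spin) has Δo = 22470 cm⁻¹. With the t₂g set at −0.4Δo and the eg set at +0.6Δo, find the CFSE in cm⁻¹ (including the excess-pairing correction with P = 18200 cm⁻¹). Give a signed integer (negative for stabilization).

phen is neutral, so the +2 overall charge sits on Cr: oxidation state +2.
Group 6 minus oxidation state +2 gives a d⁴ configuration for Cr²⁺.
Configuration: t₂g⁴ eg⁰.
Orbital CFSE = 4(-0.4) + 0(0.6) = -1.6Δo = -1.6 × 22470 = -35952 cm⁻¹.
Relative to high-spin t₂g³ eg¹ (0 paired), the low-spin configuration has 1 additional pair, contributing +1 × 18200 = +18200 cm⁻¹.
Net CFSE = -35952 + 18200 = -17752 cm⁻¹.

-17752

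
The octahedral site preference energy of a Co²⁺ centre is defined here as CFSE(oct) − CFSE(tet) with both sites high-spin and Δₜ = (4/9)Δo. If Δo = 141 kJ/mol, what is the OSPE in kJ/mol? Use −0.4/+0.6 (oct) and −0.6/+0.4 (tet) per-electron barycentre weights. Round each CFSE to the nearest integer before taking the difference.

-38

Co²⁺: group 9, so d-count = 9 − 2 = 7.
Octahedral (high-spin): t₂g⁵ eg², CFSE = 5(−0.4) + 2(+0.6) = -0.8Δo = -0.8 × 141 = -113 kJ/mol.
Tetrahedral e⁴ t₂³ gives -1.2Δₜ = -1.2 × (4/9) × 141 = -75 kJ/mol.
OSPE = -113 − (-75) = -38 kJ/mol.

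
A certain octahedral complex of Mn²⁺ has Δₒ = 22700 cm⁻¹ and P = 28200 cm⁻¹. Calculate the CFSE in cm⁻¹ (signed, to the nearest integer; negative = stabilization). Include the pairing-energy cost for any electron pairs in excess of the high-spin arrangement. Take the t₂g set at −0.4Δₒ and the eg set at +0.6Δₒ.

Mn²⁺: group 7, so d-count = 7 − 2 = 5.
With Δₒ < P the complex is high-spin.
That gives t₂g³ eg².
Orbital CFSE = 0.0Δₒ = 0.0 × 22700 = 0 cm⁻¹.
High-spin has no excess pairs, so no pairing correction applies.

0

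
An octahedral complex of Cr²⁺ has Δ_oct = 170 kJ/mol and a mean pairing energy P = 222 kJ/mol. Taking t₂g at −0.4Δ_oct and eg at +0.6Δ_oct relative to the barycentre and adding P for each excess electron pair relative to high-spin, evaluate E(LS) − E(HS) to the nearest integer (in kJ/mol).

Group 6 minus oxidation state +2 gives a d⁴ configuration for Cr²⁺.
In the high-spin limit (t₂g³ eg¹) the orbital term is -0.6Δ_oct = -102 kJ/mol, with no excess pairing.
For low-spin the configuration is t₂g⁴ eg⁰: orbital energy -1.6 × 170 = -272 kJ/mol, and 1 additional pair relative to high-spin adds 222 kJ/mol, giving -50 kJ/mol.
The difference is -50 − (-102) = 52 kJ/mol, so high-spin lies lower.

52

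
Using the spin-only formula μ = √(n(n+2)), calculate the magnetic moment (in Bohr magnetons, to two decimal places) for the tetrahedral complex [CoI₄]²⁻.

Each I⁻ contributes -1; 4 × (-1) = -4. With overall charge -2, Co is in the +2 oxidation state.
Co sits in group 9; removing 2 electrons leaves Co²⁺ with 9 − 2 = 7 d electrons.
Tetrahedral splitting is small, so the complex is high-spin.
Configuration: e⁴ t₂³ → 3 unpaired electrons.
μ(spin-only) = √[3(3+2)] = √15 ≈ 3.87 Bohr magnetons.

3.87 Bohr magnetons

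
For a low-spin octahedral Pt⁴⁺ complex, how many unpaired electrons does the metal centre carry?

0

Group 10 minus oxidation state +4 gives a d⁶ configuration for Pt⁴⁺.
Configuration: t2g^6 e_g^0, giving 0 unpaired electrons.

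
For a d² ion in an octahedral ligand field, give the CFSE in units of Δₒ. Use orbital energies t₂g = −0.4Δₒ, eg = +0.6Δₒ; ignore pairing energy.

-0.8 Δₒ

For octahedral d² the high- and low-spin configurations coincide.
Configuration: t₂g² eg⁰.
CFSE = 2(-0.4Δₒ) + 0(0.6Δₒ) = -0.8Δₒ + 0.0Δₒ = -0.8Δₒ.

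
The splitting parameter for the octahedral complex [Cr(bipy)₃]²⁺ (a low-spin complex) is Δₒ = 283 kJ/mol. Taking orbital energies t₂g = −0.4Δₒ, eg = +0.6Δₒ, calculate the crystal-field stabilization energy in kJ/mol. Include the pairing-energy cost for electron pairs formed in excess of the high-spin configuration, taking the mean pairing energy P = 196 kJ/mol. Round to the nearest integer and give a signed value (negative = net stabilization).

-257

bipy is neutral, so the +2 overall charge sits on Cr: oxidation state +2.
Cr²⁺: group 6, so d-count = 6 − 2 = 4.
Configuration: t₂g⁴ eg⁰.
The orbital stabilization is -1.6Δₒ = -1.6 × 283 = -453 kJ/mol.
Relative to high-spin t₂g³ eg¹ (0 paired), the low-spin configuration has 1 additional pair, contributing +1 × 196 = +196 kJ/mol.
Overall CFSE = -453 + 196 = -257 kJ/mol.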